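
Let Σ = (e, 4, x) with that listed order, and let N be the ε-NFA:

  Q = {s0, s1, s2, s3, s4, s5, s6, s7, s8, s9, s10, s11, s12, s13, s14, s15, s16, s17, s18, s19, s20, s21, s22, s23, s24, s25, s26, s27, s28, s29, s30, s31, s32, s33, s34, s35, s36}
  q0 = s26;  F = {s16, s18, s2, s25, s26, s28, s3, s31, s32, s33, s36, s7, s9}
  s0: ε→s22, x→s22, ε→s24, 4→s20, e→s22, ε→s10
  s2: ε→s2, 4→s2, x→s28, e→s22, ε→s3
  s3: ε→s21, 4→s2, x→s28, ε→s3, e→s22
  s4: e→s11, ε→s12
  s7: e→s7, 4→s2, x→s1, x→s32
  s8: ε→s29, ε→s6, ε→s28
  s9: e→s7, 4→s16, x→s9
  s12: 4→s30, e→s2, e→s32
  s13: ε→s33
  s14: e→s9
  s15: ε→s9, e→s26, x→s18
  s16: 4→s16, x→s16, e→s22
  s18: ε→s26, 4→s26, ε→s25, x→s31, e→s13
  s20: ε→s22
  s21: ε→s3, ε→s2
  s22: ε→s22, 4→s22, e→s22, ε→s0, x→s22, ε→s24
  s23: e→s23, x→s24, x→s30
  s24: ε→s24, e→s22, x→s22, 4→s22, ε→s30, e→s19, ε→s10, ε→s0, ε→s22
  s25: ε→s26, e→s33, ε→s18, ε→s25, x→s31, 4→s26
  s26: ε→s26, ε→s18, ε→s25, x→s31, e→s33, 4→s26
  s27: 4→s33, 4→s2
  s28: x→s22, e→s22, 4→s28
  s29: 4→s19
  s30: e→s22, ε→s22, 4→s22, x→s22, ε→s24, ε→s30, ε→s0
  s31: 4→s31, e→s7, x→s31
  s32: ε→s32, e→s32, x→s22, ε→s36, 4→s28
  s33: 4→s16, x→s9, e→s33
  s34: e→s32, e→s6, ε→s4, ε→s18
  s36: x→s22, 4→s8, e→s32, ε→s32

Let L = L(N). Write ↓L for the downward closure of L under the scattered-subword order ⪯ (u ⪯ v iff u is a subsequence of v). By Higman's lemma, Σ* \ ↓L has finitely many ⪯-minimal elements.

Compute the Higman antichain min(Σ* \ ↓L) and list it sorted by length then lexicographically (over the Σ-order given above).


|Q|=37, |F|=13, |δ|=109 (41 ε).
min D↑ (10 st, q0=0, F={6}): 0:e→1,4→0,x→2 1:e→1,4→3,x→4 2:e→5,4→2,x→2 3:e→6,4→3,x→3 4:e→5,4→3,x→4 5:e→5,4→7,x→8 6:e→6,4→6,x→6 7:e→6,4→7,x→9 8:e→8,4→9,x→6 9:e→6,4→9,x→6 [Hopcroft].
'e4e': |S_i|=[26, 22, 15, 7] end={s0,s10,s19,s20,s22,s24,s30} ∉↓L; 3/3 single-dels accept.
'xexx': run [26, 21, 18, 14, 7] end={s0,s10,s19,s20,s22,s24,s30} ∉↓L; 4/4 deletions ∈↓L.
2 obstructions.

Antichain: [e4e, xexx].


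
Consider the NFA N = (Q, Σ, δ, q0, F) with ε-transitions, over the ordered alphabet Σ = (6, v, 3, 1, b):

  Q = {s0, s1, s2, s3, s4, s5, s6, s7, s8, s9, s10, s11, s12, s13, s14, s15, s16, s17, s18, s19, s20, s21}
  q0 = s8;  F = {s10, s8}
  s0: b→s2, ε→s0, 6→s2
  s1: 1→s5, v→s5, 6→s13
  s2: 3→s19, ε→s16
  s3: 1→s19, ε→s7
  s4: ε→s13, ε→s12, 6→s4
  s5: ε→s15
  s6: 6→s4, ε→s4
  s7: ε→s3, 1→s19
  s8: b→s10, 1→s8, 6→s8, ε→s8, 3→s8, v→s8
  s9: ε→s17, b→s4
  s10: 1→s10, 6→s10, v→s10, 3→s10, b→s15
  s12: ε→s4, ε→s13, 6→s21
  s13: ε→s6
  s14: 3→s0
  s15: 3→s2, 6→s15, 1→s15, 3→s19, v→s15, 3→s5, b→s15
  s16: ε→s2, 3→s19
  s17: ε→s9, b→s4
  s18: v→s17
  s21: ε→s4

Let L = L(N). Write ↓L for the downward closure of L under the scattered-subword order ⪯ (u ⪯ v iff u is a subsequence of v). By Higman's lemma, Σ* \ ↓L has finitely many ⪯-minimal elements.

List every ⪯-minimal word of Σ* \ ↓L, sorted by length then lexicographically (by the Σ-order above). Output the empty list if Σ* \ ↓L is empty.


|Q|=22, |F|=2, |δ|=49 (16 ε).
min D↑ (3 st, q0=0, F={2}): 0:6→0,v→0,3→0,1→0,b→1 1:6→1,v→1,3→1,1→1,b→2 2:6→2,v→2,3→2,1→2,b→2.
'bb': |S_i|=[7, 6, 5] end={s15,s16,s19,s2,s5} ∉↓L; 2/2 deletions ∈↓L.
1 minimals (antichain).

Antichain: [bb].


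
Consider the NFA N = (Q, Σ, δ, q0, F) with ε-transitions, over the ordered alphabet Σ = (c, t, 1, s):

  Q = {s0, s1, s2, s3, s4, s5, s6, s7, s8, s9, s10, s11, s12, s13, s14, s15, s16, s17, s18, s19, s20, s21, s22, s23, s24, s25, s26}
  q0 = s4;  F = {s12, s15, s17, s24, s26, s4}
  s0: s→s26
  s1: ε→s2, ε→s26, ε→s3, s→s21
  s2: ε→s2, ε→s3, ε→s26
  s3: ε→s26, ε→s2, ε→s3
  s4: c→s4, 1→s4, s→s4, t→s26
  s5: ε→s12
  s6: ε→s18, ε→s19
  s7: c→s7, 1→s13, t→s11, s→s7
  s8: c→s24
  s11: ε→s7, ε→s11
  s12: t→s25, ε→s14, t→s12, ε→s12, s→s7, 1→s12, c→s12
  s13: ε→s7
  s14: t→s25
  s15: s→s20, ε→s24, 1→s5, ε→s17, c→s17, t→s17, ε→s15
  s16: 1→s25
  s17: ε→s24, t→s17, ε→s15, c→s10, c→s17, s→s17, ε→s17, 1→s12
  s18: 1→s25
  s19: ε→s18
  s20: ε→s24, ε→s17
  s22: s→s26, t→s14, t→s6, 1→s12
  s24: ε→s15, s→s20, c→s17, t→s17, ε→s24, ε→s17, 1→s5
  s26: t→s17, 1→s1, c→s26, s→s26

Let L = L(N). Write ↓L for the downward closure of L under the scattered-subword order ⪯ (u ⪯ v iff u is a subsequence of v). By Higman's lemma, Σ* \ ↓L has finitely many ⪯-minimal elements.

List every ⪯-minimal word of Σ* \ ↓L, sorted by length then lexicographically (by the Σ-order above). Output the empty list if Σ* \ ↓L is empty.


|Q|=27, |F|=6, |δ|=69 (29 ε).
min D↑ (5 st, q0=0, F={4}): 0:c→0,t→1,1→0,s→0 1:c→1,t→2,1→1,s→1 2:c→2,t→2,1→3,s→2 3:c→3,t→3,1→3,s→4 4:c→4,t→4,1→4,s→4 [Hopcroft].
'tt1s': N↓-sim [18, 17, 12, 7, 3] end={s11,s13,s7} rej; 4/4 deletions ∈↓L.
1 minimals (antichain).

Antichain: [tt1s].


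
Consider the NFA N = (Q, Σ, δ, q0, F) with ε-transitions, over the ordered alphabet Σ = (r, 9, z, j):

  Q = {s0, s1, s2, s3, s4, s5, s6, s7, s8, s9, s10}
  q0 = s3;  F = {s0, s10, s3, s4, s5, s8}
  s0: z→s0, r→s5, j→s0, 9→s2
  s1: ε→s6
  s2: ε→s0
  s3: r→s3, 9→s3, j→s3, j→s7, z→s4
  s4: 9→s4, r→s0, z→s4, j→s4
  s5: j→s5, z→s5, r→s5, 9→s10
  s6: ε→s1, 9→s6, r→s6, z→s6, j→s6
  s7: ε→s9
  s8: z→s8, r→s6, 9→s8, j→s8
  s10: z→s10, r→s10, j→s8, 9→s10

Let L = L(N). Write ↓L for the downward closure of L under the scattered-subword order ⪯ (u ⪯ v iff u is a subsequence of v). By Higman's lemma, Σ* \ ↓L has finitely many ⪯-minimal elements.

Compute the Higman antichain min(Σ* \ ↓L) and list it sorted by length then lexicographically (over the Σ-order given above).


|Q|=11, |F|=6, |δ|=33 (4 ε).
min D↑ (7 st, q0=0, F={6}): 0:r→0,9→0,z→1,j→0 1:r→2,9→1,z→1,j→1 2:r→3,9→2,z→2,j→2 3:r→3,9→4,z→3,j→3 4:r→4,9→4,z→4,j→5 5:r→6,9→5,z→5,j→5 6:r→6,9→6,z→6,j→6 (ε-aug+det+¬).
'zrr9jr': N↓-sim [11, 8, 7, 5, 4, 3, 2] end={s1,s6} ∉↓L; 6/6 deletions ∈↓L.
1 obstructions.

A = [zrr9jr].


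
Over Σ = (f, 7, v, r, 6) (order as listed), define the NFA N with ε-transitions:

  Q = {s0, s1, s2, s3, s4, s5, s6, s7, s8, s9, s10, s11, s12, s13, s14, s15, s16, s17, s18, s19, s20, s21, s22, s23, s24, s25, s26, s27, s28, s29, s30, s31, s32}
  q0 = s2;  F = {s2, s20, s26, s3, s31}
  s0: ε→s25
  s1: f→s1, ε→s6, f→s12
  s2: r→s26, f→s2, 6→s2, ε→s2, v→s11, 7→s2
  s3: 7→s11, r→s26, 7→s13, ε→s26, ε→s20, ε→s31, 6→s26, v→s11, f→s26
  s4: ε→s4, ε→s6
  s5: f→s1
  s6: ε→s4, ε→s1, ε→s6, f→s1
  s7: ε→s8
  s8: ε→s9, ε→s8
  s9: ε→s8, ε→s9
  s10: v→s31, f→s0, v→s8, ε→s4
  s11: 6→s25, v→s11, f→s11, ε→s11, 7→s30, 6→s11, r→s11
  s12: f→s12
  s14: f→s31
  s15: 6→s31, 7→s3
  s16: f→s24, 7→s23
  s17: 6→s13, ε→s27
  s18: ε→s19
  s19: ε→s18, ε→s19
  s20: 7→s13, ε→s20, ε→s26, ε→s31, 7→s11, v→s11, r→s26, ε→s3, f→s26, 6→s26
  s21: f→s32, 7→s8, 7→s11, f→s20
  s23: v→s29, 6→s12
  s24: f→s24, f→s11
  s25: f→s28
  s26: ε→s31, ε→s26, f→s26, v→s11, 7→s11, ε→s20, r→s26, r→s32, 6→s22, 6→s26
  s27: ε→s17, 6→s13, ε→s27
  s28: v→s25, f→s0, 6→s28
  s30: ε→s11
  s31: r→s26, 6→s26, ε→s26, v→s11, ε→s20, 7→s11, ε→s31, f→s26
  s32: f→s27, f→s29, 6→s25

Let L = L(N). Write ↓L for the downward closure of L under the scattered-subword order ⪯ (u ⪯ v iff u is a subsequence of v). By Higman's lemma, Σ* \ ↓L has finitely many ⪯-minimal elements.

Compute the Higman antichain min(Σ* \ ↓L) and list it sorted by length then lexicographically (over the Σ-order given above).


min(Σ*\↓L) = [v, r7].

|Q|=33, |F|=5, |δ|=100 (35 ε).
min D↑ (3 st, q0=0, F={1}): 0:f→0,7→0,v→1,r→2,6→0 1:f→1,7→1,v→1,r→1,6→1 2:f→2,7→1,v→1,r→2,6→2.
'v': N↓-sim [16, 5] end={s0,s11,s25,s28,s30} ∉↓L; 1/1 del acc.
'r7': run [16, 15, 6] end={s0,s11,s13,s25,s28,s30} — reject; 2/2 deletions ∈↓L.
2 obstructions.


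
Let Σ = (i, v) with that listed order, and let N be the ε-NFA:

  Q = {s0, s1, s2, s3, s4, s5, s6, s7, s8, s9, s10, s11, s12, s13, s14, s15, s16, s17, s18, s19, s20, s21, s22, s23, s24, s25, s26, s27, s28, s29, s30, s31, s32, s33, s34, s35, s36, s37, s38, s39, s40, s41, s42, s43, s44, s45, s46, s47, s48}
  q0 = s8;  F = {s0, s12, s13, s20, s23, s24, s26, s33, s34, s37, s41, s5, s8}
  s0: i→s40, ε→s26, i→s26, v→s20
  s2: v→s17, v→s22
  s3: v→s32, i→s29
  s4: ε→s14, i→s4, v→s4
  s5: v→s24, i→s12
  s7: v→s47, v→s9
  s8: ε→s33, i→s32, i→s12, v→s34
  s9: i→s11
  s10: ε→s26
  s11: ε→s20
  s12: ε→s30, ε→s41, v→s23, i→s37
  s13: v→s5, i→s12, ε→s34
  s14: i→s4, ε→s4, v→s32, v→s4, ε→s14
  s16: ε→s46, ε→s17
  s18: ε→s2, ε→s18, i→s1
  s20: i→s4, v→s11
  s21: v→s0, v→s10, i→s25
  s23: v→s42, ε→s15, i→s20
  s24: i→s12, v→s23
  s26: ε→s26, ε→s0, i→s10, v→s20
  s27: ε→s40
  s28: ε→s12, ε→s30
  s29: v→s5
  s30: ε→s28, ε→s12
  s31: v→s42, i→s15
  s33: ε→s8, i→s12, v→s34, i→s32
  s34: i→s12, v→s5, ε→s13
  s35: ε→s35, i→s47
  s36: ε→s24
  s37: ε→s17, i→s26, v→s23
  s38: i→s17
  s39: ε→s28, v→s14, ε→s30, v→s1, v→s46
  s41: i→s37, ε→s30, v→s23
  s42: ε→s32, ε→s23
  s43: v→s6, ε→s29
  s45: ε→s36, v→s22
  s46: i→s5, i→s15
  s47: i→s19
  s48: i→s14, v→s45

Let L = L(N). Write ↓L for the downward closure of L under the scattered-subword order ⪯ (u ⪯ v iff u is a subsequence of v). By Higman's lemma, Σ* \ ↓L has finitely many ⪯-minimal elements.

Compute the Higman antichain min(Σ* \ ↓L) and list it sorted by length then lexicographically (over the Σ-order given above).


Antichain: [ivii, iiivi, vvvvii].

|Q|=49, |F|=13, |δ|=94 (34 ε).
min D↑ (10 st, q0=0, F={9}): 0:i→1,v→2 1:i→3,v→4 2:i→1,v→5 3:i→6,v→4 4:i→7,v→4 5:i→1,v→8 6:i→6,v→7 7:i→9,v→7 8:i→1,v→4 9:i→9,v→9.
'ivii': run [24, 18, 8, 5, 3] end={s14,s32,s4} ∉↓L; 4/4 deletions ∈↓L.
'iiivi': |S_i|=[24, 18, 14, 9, 5, 3] end={s14,s32,s4} ∉↓L; 5/5 del acc.
'vvvvii': run [24, 22, 20, 19, 8, 5, 3] end={s14,s32,s4} — reject; 6/6 del acc.
3 obstructions.


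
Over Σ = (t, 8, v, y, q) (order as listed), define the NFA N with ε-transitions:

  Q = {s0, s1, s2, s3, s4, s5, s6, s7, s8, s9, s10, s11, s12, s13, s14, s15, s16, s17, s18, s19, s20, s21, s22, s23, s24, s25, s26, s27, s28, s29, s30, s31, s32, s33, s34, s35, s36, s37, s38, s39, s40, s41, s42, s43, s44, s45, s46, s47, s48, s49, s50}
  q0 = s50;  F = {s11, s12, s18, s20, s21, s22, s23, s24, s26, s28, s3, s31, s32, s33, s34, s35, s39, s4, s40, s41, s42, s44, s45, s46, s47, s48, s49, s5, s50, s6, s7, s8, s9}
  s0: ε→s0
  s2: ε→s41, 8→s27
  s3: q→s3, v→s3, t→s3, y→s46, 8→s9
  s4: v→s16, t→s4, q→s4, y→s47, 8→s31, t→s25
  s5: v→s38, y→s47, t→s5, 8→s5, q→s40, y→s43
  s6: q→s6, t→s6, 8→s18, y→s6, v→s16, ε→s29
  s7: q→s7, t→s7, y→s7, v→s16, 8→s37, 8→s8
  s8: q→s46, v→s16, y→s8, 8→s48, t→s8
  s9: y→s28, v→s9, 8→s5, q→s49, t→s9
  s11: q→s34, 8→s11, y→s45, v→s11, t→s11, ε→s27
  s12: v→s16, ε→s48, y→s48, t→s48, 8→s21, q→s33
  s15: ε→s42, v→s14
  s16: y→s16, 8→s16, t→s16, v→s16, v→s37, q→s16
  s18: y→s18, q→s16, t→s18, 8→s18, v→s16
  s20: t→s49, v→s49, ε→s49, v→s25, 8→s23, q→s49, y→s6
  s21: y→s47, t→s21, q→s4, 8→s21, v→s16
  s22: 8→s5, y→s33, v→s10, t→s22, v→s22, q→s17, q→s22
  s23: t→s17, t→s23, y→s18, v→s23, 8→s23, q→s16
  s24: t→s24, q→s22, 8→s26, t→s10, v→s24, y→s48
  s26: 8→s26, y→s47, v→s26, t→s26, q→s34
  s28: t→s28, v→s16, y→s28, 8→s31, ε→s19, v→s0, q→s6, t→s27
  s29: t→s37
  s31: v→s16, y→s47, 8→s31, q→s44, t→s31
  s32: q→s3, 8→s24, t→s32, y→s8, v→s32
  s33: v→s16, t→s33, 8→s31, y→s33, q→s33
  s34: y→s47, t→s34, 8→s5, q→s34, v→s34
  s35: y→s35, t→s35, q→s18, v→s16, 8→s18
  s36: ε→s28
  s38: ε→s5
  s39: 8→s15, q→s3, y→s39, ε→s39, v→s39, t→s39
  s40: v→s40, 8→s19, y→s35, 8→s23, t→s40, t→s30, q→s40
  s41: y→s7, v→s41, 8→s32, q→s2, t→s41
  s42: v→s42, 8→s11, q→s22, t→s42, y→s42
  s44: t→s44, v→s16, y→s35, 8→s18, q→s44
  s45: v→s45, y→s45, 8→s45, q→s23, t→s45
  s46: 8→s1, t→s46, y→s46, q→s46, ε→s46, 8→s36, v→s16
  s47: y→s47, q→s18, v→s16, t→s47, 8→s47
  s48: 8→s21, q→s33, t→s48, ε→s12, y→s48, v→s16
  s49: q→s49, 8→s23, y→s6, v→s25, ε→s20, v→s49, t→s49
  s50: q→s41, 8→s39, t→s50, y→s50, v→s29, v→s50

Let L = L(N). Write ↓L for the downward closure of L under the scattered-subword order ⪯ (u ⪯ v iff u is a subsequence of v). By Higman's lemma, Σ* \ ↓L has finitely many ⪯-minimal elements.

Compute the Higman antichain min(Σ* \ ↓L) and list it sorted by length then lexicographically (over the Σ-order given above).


|Q|=51, |F|=33, |δ|=203 (14 ε).
min D↑ (32 st, q0=0, F={13}): 0:t→0,8→1,v→0,y→0,q→2 1:t→1,8→3,v→1,y→1,q→4 2:t→2,8→5,v→2,y→6,q→2 3:t→3,8→7,v→3,y→3,q→8 4:t→4,8→9,v→4,y→10,q→4 5:t→5,8→11,v→5,y→12,q→4 6:t→6,8→12,v→13,y→6,q→6 7:t→7,8→7,v→7,y→14,q→15 8:t→8,8→16,v→8,y→17,q→8 9:t→9,8→16,v→9,y→18,q→19 10:t→10,8→18,v→13,y→10,q→10 11:t→11,8→20,v→11,y→21,q→8 12:t→12,8→21,v→13,y→12,q→10 13:t→13,8→13,v→13,y→13,q→13 14:t→14,8→14,v→14,y→14,q→22 15:t→15,8→16,v→15,y→23,q→15 16:t→16,8→16,v→16,y→23,q→24 17:t→17,8→25,v→13,y→17,q→17 18:t→18,8→25,v→13,y→18,q→26 19:t→19,8→22,v→19,y→26,q→19 20:t→20,8→20,v→20,y→23,q→15 21:t→21,8→27,v→13,y→21,q→17 22:t→22,8→22,v→22,y→28,q→13 23:t→23,8→23,v→13,y→23,q→28 24:t→24,8→22,v→24,y→29,q→24 25:t→25,8→25,v→13,y→23,q→30 26:t→26,8→28,v→13,y→26,q→26 27:t→27,8→27,v→13,y→23,q→31 28:t→28,8→28,v→13,y→28,q→13 29:t→29,8→28,v→13,y→29,q→28 30:t→30,8→28,v→13,y→29,q→30 31:t→31,8→25,v→13,y→23,q→31 [Hopcroft].
'qyv': N↓-sim [50, 43, 25, 3] end={s0,s16,s37} — reject; 3/3 deletions ∈↓L.
'888yqq': |S_i|=[50, 46, 41, 23, 9, 5, 2] end={s16,s37} rej; 6/6 del acc.
'8q8q8q': |S_i|=[50, 46, 33, 26, 15, 6, 2] end={s16,s37} — reject; 6/6 deletions ∈↓L.
3 minimals (antichain).

A = [qyv, 888yqq, 8q8q8q].


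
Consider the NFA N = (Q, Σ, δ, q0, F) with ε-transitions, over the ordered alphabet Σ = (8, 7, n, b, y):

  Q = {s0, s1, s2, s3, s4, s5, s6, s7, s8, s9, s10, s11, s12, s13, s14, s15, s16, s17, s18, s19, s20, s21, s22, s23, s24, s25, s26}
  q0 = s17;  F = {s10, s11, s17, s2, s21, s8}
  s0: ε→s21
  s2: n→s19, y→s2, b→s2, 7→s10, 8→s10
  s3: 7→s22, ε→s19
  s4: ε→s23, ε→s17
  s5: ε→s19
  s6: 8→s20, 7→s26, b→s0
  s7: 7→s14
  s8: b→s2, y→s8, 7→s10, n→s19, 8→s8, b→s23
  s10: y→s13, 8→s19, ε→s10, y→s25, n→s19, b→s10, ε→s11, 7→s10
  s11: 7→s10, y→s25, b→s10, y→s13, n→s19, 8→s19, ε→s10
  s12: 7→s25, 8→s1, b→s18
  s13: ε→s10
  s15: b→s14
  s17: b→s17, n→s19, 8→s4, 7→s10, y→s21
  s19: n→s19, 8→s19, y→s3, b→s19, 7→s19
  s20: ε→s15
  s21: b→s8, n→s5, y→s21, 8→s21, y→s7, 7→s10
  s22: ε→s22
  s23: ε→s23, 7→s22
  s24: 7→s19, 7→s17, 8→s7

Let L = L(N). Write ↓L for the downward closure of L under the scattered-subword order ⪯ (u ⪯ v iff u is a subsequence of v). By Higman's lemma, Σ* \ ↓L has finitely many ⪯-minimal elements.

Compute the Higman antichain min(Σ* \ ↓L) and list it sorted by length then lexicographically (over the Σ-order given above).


|Q|=27, |F|=6, |δ|=64 (12 ε).
min D↑ (6 st, q0=0, F={2}): 0:8→0,7→1,n→2,b→0,y→3 1:8→2,7→1,n→2,b→1,y→1 2:8→2,7→2,n→2,b→2,y→2 3:8→3,7→1,n→2,b→4,y→3 4:8→4,7→1,n→2,b→5,y→4 5:8→1,7→1,n→2,b→5,y→5 (ε-aug+det+¬).
'n': |S_i|=[16, 4] end={s19,s22,s3,s5} ∉↓L; 1/1 del acc.
'78': |S_i|=[16, 8, 3] end={s19,s22,s3} ∉↓L; 2/2 deletions ∈↓L.
'ybb88': run [16, 14, 10, 9, 7, 3] end={s19,s22,s3} — reject; 5/5 single-dels accept.
3 words, ⪯-incomp.

A = [n, 78, ybb88].


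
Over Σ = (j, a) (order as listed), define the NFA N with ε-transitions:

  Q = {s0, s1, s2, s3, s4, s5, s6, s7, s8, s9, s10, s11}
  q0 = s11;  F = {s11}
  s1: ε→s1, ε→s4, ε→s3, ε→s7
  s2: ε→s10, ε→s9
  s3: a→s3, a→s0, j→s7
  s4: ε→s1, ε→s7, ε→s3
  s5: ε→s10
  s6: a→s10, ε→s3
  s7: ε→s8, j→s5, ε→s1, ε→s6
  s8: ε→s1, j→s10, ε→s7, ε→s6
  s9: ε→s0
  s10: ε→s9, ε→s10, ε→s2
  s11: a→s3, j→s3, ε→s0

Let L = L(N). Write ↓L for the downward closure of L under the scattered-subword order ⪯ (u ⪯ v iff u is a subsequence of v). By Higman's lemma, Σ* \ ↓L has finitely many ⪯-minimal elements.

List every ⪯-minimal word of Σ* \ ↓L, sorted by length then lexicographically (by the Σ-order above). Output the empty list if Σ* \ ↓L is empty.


|Q|=12, |F|=1, |δ|=30 (22 ε).
min D↑ (2 st, q0=0, F={1}): 0:j→1,a→1 1:j→1,a→1 [Hopcroft].
'j': |S_i|=[12, 11] end={s0,s1,s10,s2,s3,s4,s5,s6,s7,s8,s9} rej; 1/1 single-dels accept.
'a': run [12, 11] end={s0,s1,s10,s2,s3,s4,s5,s6,s7,s8,s9} rej; 1/1 del acc.
2 minimals (antichain).

min(Σ*\↓L) = [j, a].


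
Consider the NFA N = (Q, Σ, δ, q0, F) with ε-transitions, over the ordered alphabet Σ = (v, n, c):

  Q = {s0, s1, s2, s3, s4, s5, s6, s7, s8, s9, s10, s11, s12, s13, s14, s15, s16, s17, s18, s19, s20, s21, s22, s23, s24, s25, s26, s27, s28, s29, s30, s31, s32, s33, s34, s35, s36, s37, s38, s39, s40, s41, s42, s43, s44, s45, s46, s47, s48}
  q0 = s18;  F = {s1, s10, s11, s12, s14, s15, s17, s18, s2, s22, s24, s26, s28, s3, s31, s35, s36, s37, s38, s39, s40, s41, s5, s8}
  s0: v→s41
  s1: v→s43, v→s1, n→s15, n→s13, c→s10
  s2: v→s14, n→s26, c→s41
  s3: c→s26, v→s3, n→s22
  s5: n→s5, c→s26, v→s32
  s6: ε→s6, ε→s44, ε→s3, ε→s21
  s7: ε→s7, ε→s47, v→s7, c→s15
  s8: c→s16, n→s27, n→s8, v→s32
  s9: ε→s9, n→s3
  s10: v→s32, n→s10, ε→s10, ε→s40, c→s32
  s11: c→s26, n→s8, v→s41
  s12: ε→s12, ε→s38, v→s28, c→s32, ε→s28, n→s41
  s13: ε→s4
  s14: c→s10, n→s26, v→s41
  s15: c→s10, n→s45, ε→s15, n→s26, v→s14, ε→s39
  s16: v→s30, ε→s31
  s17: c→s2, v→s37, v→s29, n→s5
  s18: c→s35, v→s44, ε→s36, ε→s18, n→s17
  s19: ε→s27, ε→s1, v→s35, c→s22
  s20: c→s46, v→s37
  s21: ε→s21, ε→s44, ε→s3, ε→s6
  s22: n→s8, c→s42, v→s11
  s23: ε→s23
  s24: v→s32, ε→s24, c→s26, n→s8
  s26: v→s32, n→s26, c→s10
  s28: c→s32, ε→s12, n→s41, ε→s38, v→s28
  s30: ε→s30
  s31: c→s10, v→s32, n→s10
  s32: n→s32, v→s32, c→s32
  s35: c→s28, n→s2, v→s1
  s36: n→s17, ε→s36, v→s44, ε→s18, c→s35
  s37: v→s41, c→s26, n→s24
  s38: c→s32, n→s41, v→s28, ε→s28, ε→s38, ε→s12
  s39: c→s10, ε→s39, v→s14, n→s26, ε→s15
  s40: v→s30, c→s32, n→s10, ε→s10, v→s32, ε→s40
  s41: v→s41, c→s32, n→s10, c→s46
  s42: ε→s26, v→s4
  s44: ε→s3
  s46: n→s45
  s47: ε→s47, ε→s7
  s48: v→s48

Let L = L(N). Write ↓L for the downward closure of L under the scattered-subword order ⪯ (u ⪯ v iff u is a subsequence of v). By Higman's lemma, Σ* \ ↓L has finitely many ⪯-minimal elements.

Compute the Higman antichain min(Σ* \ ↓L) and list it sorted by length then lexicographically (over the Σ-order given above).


Antichain: [vcv, nnv, ccc, nvvc, vnncnc].

|Q|=49, |F|=24, |δ|=136 (42 ε).
min D↑ (20 st, q0=0, F={13}): 0:v→1,n→2,c→3 1:v→1,n→4,c→5 2:v→6,n→7,c→8 3:v→9,n→8,c→10 4:v→11,n→12,c→5 5:v→13,n→5,c→14 6:v→15,n→16,c→5 7:v→13,n→7,c→5 8:v→17,n→5,c→15 9:v→9,n→18,c→14 10:v→10,n→15,c→13 11:v→15,n→12,c→5 12:v→13,n→12,c→19 13:v→13,n→13,c→13 14:v→13,n→14,c→13 15:v→15,n→14,c→13 16:v→13,n→12,c→5 17:v→15,n→5,c→14 18:v→17,n→5,c→14 19:v→13,n→14,c→14 (ε-aug+det+¬).
'vcv': |S_i|=[36, 30, 11, 3] end={s30,s32,s4} — reject; 3/3 single-dels accept.
'nnv': N↓-sim [36, 26, 12, 2] end={s30,s32} ∉↓L; 3/3 deletions ∈↓L.
'ccc': run [36, 23, 10, 3] end={s32,s45,s46} ∉↓L; 3/3 del acc.
'nvvc': N↓-sim [36, 26, 18, 7, 3] end={s32,s45,s46} — reject; 4/4 single-dels accept.
'vnncnc': run [36, 30, 21, 10, 6, 4, 1] end={s32} rej; 6/6 del acc.
5 minimals (antichain).


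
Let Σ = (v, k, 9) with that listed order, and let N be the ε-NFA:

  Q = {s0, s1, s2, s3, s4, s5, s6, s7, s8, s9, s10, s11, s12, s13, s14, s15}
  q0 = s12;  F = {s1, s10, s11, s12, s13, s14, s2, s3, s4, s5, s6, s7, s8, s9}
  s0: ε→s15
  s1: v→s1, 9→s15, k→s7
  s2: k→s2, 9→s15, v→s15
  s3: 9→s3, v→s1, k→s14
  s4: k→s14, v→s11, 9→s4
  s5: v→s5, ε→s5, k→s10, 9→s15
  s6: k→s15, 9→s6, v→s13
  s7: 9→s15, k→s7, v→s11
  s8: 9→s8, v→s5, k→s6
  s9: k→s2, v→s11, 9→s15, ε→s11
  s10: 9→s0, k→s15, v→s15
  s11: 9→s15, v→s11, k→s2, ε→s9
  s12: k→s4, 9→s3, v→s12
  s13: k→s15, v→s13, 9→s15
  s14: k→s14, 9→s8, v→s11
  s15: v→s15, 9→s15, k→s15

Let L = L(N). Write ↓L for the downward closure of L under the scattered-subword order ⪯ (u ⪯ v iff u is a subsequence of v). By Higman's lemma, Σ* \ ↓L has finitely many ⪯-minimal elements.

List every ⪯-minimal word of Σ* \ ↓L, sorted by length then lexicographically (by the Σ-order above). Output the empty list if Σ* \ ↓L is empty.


Antichain: [kv9, 9v9, kvkv, kk9kk, 9k9kk].

|Q|=16, |F|=14, |δ|=49 (4 ε).
min D↑ (14 st, q0=0, F={7}): 0:v→0,k→1,9→2 1:v→3,k→4,9→1 2:v→5,k→4,9→2 3:v→3,k→6,9→7 4:v→3,k→4,9→8 5:v→5,k→9,9→7 6:v→7,k→6,9→7 7:v→7,k→7,9→7 8:v→10,k→11,9→8 9:v→3,k→9,9→7 10:v→10,k→12,9→7 11:v→13,k→7,9→11 12:v→7,k→7,9→7 13:v→13,k→7,9→7 [Hopcroft].
'kv9': run [16, 13, 8, 2] end={s0,s15} ∉↓L; 3/3 deletions ∈↓L.
'9v9': N↓-sim [16, 15, 10, 2] end={s0,s15} — reject; 3/3 del acc.
'kvkv': N↓-sim [16, 13, 8, 4, 1] end={s15} — reject; 4/4 del acc.
'kk9kk': N↓-sim [16, 13, 12, 7, 5, 1] end={s15} rej; 5/5 del acc.
'9k9kk': run [16, 15, 12, 7, 5, 1] end={s15} ∉↓L; 5/5 del acc.
5 words, ⪯-incomp.


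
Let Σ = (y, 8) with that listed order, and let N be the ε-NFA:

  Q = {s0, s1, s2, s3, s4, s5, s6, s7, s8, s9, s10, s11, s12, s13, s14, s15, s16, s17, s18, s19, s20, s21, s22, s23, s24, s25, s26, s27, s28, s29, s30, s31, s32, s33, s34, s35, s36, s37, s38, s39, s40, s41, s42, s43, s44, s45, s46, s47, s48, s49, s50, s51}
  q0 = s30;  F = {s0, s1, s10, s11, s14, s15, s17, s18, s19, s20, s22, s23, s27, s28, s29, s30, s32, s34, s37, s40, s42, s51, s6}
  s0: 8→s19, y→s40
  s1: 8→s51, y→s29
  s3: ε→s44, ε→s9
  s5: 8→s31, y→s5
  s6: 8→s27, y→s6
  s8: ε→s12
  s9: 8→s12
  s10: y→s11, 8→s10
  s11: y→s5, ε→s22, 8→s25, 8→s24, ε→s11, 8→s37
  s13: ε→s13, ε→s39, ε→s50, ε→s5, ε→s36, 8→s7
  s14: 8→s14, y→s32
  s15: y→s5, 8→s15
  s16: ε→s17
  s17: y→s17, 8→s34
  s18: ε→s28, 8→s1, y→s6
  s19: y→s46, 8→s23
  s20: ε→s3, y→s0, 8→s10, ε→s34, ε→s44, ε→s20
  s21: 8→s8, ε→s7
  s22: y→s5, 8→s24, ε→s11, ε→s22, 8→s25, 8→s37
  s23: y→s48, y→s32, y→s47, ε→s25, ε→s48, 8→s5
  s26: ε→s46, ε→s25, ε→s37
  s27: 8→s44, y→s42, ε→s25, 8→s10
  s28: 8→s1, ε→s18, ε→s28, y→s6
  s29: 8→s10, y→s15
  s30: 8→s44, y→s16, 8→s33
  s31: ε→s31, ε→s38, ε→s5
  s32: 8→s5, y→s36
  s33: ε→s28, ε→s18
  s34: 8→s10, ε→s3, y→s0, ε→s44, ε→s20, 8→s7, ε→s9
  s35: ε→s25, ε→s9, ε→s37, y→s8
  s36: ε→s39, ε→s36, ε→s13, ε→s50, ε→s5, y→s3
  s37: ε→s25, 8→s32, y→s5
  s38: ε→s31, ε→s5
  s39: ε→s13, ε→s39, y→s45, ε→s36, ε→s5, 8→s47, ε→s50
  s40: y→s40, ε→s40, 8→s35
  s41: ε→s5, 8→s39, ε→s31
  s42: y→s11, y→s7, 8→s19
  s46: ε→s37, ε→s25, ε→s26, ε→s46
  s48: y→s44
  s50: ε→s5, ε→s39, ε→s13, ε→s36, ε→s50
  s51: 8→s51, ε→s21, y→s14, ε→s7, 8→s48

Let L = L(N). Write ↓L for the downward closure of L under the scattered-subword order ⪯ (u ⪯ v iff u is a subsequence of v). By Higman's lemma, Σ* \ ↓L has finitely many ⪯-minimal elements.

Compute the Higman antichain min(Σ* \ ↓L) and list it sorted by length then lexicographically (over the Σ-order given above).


A = [y88yy, 88yyy, y8yy8y, y8y888, 888yy8].

|Q|=52, |F|=23, |δ|=134 (66 ε).
min D↑ (21 st, q0=0, F={19}): 0:y→1,8→2 1:y→1,8→3 2:y→4,8→5 3:y→6,8→7 4:y→4,8→8 5:y→9,8→10 6:y→11,8→12 7:y→13,8→7 8:y→14,8→7 9:y→15,8→7 10:y→16,8→10 11:y→11,8→17 12:y→17,8→18 13:y→19,8→17 14:y→13,8→12 15:y→19,8→15 16:y→20,8→16 17:y→19,8→20 18:y→20,8→19 19:y→19,8→19 20:y→19,8→19 [Hopcroft].
'y88yy': run [47, 40, 36, 30, 24, 14] end={s12,s13,s3,s31,s36,s38,s39,s44,s45,s47,s5,s50,…} rej; 5/5 deletions ∈↓L.
'88yyy': N↓-sim [47, 44, 36, 31, 24, 14] end={s12,s13,s3,s31,s36,s38,s39,s44,s45,s47,s5,s50,…} — reject; 5/5 deletions ∈↓L.
'y8yy8y': |S_i|=[47, 40, 36, 30, 26, 20, 15] end={s12,s13,s3,s31,s36,s38,s39,s44,s45,s47,s5,s50,…} rej; 6/6 del acc.
'y8y888': run [47, 40, 36, 30, 25, 18, 6] end={s12,s31,s38,s47,s5,s7} — reject; 6/6 deletions ∈↓L.
'888yy8': run [47, 44, 36, 31, 24, 15, 6] end={s12,s31,s38,s47,s5,s7} rej; 6/6 del acc.
5 minimals (antichain).


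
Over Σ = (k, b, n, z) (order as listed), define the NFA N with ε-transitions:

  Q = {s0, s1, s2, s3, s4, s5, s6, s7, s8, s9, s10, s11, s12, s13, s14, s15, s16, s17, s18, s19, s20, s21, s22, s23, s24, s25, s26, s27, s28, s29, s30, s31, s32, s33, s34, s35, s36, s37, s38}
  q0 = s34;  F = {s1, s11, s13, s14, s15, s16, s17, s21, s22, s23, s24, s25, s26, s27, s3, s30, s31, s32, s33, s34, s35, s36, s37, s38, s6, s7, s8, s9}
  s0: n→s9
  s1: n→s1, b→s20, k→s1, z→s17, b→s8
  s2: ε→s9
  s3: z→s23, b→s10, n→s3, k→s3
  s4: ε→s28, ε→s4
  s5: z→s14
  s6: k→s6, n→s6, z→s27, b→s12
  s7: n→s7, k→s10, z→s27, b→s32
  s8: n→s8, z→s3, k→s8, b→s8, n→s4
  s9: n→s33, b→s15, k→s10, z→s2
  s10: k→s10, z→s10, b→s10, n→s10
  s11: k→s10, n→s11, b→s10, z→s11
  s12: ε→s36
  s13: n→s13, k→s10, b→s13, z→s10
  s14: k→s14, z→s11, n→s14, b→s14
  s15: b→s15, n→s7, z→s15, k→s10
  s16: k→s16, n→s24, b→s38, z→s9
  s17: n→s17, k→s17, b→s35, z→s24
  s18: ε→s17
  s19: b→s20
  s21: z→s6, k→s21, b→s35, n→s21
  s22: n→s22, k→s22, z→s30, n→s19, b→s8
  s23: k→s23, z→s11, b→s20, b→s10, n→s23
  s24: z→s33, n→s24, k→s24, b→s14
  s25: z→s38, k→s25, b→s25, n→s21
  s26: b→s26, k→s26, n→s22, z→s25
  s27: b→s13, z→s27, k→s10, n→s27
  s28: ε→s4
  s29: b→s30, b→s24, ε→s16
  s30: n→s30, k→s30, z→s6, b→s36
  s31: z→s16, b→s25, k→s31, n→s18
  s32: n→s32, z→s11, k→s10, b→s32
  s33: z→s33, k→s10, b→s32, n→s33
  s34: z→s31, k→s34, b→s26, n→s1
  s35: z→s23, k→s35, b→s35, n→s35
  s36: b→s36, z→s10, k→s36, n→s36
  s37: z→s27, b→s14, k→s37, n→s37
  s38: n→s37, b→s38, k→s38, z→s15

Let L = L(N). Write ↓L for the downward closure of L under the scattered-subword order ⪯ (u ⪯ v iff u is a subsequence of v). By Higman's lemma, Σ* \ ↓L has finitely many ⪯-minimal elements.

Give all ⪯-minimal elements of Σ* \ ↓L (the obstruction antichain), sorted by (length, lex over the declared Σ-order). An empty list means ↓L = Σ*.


Antichain: [nbzb, zzzk, bnzbz].

|Q|=39, |F|=28, |δ|=132 (7 ε).
min D↑ (29 st, q0=0, F={20}): 0:k→0,b→1,n→2,z→3 1:k→1,b→1,n→4,z→5 2:k→2,b→6,n→2,z→7 3:k→3,b→5,n→7,z→8 4:k→4,b→6,n→4,z→9 5:k→5,b→5,n→10,z→11 6:k→6,b→6,n→6,z→12 7:k→7,b→13,n→7,z→14 8:k→8,b→11,n→14,z→15 9:k→9,b→16,n→9,z→17 10:k→10,b→13,n→10,z→17 11:k→11,b→11,n→18,z→19 12:k→12,b→20,n→12,z→21 13:k→13,b→13,n→13,z→21 14:k→14,b→22,n→14,z→23 15:k→20,b→19,n→23,z→15 16:k→16,b→16,n→16,z→20 17:k→17,b→16,n→17,z→24 18:k→18,b→22,n→18,z→24 19:k→20,b→19,n→25,z→19 20:k→20,b→20,n→20,z→20 21:k→21,b→20,n→21,z→26 22:k→22,b→22,n→22,z→26 23:k→20,b→27,n→23,z→23 24:k→20,b→28,n→24,z→24 25:k→20,b→27,n→25,z→24 26:k→20,b→20,n→26,z→26 27:k→20,b→27,n→27,z→26 28:k→20,b→28,n→28,z→20.
'nbzb': N↓-sim [36, 27, 14, 5, 2] end={s10,s20} rej; 4/4 single-dels accept.
'zzzk': N↓-sim [36, 28, 20, 10, 1] end={s10} — reject; 4/4 del acc.
'bnzbz': N↓-sim [36, 26, 22, 11, 5, 1] end={s10} rej; 5/5 del acc.
3 minimals (antichain).


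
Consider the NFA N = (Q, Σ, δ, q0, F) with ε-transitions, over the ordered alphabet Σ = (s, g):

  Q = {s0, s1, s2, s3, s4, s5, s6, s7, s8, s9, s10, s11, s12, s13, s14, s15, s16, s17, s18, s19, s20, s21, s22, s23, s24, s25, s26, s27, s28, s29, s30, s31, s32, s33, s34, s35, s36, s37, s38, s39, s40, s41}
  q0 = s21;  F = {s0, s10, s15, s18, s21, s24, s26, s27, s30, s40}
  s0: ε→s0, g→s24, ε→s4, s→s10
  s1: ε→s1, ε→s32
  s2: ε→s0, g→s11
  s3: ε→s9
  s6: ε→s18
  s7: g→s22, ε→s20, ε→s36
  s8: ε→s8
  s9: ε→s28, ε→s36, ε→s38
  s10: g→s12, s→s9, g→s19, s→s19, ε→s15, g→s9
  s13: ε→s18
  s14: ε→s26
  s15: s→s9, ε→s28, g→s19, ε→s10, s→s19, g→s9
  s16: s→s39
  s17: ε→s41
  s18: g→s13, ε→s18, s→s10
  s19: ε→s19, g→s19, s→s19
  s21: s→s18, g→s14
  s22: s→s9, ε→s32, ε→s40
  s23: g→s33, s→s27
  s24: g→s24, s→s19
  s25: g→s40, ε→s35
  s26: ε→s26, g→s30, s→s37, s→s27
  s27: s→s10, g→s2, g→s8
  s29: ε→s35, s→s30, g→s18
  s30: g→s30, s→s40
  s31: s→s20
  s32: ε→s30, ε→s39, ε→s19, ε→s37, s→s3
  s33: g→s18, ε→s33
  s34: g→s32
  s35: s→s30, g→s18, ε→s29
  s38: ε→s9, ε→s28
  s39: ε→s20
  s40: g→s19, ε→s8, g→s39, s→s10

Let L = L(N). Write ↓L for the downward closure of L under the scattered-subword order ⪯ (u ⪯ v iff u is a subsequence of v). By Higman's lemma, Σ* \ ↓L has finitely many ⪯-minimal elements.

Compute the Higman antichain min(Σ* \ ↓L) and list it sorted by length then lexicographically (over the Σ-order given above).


min(Σ*\↓L) = [sss, ssg, ggsg, gsggs].

|Q|=42, |F|=10, |δ|=81 (36 ε).
min D↑ (10 st, q0=0, F={6}): 0:s→1,g→2 1:s→3,g→1 2:s→4,g→5 3:s→6,g→6 4:s→3,g→7 5:s→8,g→5 6:s→6,g→6 7:s→3,g→9 8:s→3,g→6 9:s→6,g→9 (ε-aug+det+¬).
'sss': run [25, 21, 8, 5] end={s19,s28,s36,s38,s9} rej; 3/3 del acc.
'ssg': |S_i|=[25, 21, 8, 6] end={s12,s19,s28,s36,s38,s9} rej; 3/3 del acc.
'ggsg': |S_i|=[25, 24, 20, 12, 8] end={s12,s19,s20,s28,s36,s38,s39,s9} rej; 4/4 deletions ∈↓L.
'gsggs': run [25, 24, 19, 16, 8, 1] end={s19} — reject; 5/5 del acc.
4 minimals (antichain).


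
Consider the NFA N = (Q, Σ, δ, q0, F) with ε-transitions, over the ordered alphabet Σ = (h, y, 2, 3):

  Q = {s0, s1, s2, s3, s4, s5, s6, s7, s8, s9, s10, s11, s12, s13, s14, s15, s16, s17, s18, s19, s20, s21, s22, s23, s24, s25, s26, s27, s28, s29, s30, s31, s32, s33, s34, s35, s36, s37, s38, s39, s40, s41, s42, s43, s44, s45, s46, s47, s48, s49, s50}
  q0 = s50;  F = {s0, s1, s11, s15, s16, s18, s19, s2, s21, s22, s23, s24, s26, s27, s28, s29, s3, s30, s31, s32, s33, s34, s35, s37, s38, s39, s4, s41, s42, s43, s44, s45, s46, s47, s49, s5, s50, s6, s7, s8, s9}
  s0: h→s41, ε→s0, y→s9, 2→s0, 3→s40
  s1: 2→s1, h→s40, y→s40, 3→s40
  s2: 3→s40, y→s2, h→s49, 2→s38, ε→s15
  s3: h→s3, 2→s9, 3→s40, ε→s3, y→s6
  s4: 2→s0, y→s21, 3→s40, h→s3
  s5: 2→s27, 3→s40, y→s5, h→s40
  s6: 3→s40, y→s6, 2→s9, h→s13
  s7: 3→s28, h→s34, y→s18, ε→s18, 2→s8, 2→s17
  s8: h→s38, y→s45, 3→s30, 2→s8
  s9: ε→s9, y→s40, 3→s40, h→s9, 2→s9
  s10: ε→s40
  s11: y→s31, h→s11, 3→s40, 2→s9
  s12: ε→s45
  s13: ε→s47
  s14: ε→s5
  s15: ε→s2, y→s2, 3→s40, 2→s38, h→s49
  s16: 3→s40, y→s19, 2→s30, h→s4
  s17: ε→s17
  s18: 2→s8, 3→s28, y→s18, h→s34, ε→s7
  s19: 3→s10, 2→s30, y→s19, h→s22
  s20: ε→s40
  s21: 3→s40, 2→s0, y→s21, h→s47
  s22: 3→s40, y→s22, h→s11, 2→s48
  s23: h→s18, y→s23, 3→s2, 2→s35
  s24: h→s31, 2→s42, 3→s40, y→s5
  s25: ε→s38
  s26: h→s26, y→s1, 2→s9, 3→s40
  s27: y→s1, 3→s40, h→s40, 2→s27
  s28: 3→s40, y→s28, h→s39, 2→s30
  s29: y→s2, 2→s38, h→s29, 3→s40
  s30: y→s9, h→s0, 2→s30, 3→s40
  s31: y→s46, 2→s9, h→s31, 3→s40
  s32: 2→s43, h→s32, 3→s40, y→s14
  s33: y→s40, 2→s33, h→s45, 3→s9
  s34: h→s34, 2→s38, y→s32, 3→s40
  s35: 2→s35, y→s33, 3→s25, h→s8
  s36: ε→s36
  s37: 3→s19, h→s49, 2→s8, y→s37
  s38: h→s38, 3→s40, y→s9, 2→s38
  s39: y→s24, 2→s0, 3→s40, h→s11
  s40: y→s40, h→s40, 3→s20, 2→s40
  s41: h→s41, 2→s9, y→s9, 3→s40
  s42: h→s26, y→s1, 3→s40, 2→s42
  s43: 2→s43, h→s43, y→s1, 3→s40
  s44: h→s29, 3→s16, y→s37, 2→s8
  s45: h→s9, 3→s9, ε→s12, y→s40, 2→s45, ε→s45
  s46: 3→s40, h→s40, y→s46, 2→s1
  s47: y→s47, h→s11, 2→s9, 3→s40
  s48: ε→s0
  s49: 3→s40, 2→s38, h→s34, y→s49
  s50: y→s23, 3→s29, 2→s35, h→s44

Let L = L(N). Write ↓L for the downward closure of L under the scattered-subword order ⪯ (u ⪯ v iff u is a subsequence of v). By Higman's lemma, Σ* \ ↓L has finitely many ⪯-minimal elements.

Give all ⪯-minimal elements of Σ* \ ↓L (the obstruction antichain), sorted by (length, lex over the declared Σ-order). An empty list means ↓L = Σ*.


min(Σ*\↓L) = [33, hh3, 2yy, h3hh2y, yhhyyh].

|Q|=51, |F|=41, |δ|=187 (18 ε).
min D↑ (40 st, q0=0, F={12}): 0:h→1,y→2,2→3,3→4 1:h→4,y→5,2→6,3→7 2:h→8,y→2,2→3,3→9 3:h→6,y→10,2→3,3→11 4:h→4,y→9,2→11,3→12 5:h→13,y→5,2→6,3→14 6:h→11,y→15,2→6,3→16 7:h→17,y→14,2→16,3→12 8:h→18,y→8,2→6,3→19 9:h→13,y→9,2→11,3→12 10:h→15,y→12,2→10,3→20 11:h→11,y→20,2→11,3→12 12:h→12,y→12,2→12,3→12 13:h→18,y→13,2→11,3→12 14:h→21,y→14,2→16,3→12 15:h→20,y→12,2→15,3→20 16:h→22,y→20,2→16,3→12 17:h→23,y→24,2→22,3→12 18:h→18,y→25,2→11,3→12 19:h→26,y→19,2→16,3→12 20:h→20,y→12,2→20,3→12 21:h→27,y→21,2→22,3→12 22:h→28,y→20,2→22,3→12 23:h→23,y→29,2→20,3→12 24:h→30,y→24,2→22,3→12 25:h→25,y→31,2→32,3→12 26:h→27,y→33,2→22,3→12 27:h→27,y→34,2→20,3→12 28:h→28,y→20,2→20,3→12 29:h→30,y→29,2→20,3→12 30:h→27,y→30,2→20,3→12 31:h→12,y→31,2→35,3→12 32:h→32,y→36,2→32,3→12 33:h→34,y→31,2→37,3→12 34:h→34,y→38,2→20,3→12 35:h→12,y→36,2→35,3→12 36:h→12,y→12,2→36,3→12 37:h→39,y→36,2→37,3→12 38:h→12,y→38,2→36,3→12 39:h→39,y→36,2→20,3→12 [Hopcroft].
'33': run [50, 38, 3] end={s10,s20,s40} rej; 2/2 del acc.
'hh3': N↓-sim [50, 45, 32, 2] end={s20,s40} ∉↓L; 3/3 del acc.
'2yy': N↓-sim [50, 20, 7, 2] end={s20,s40} — reject; 3/3 deletions ∈↓L.
'h3hh2y': run [50, 45, 28, 23, 13, 4, 2] end={s20,s40} — reject; 6/6 deletions ∈↓L.
'yhhyyh': |S_i|=[50, 44, 33, 20, 14, 7, 2] end={s20,s40} ∉↓L; 6/6 deletions ∈↓L.
5 obstructions.


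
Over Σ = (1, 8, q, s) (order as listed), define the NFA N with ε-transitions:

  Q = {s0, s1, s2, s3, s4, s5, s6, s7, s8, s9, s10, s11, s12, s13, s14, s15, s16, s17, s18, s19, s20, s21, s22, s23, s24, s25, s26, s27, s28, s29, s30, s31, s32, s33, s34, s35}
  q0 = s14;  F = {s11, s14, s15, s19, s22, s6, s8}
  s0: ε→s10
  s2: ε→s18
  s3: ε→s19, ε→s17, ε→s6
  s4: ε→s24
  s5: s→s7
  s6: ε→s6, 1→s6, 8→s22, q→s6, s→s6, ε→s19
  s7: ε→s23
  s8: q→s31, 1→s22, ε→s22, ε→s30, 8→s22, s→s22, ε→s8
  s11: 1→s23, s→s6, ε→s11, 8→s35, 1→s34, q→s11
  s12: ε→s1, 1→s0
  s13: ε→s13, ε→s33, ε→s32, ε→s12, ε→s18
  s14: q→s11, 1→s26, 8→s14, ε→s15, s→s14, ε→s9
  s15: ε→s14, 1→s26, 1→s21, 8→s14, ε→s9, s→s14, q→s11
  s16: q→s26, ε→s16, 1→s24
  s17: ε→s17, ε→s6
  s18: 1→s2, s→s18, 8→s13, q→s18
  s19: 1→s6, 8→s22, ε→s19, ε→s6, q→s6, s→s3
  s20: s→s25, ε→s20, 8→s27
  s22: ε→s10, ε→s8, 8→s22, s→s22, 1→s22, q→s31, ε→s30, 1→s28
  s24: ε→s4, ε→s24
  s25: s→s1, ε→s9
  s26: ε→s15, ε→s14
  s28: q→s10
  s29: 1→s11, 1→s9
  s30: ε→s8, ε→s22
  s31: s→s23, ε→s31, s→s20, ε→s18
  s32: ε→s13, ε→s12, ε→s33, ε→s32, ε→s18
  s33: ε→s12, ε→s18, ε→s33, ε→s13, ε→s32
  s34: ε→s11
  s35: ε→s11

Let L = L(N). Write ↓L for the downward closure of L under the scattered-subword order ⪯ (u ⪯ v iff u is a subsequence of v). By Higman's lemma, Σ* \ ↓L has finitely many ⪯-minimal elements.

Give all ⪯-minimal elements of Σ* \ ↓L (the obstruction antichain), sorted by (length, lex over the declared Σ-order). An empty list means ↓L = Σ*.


|Q|=36, |F|=7, |δ|=100 (53 ε).
min D↑ (5 st, q0=0, F={4}): 0:1→0,8→0,q→1,s→0 1:1→1,8→1,q→1,s→2 2:1→2,8→3,q→2,s→2 3:1→3,8→3,q→4,s→3 4:1→4,8→4,q→4,s→4.
'qs8q': |S_i|=[30, 26, 23, 19, 15] end={s0,s1,s10,s12,s13,s18,s2,s20,s23,s25,s27,s31,…} — reject; 4/4 del acc.
1 minimals (antichain).

A = [qs8q].


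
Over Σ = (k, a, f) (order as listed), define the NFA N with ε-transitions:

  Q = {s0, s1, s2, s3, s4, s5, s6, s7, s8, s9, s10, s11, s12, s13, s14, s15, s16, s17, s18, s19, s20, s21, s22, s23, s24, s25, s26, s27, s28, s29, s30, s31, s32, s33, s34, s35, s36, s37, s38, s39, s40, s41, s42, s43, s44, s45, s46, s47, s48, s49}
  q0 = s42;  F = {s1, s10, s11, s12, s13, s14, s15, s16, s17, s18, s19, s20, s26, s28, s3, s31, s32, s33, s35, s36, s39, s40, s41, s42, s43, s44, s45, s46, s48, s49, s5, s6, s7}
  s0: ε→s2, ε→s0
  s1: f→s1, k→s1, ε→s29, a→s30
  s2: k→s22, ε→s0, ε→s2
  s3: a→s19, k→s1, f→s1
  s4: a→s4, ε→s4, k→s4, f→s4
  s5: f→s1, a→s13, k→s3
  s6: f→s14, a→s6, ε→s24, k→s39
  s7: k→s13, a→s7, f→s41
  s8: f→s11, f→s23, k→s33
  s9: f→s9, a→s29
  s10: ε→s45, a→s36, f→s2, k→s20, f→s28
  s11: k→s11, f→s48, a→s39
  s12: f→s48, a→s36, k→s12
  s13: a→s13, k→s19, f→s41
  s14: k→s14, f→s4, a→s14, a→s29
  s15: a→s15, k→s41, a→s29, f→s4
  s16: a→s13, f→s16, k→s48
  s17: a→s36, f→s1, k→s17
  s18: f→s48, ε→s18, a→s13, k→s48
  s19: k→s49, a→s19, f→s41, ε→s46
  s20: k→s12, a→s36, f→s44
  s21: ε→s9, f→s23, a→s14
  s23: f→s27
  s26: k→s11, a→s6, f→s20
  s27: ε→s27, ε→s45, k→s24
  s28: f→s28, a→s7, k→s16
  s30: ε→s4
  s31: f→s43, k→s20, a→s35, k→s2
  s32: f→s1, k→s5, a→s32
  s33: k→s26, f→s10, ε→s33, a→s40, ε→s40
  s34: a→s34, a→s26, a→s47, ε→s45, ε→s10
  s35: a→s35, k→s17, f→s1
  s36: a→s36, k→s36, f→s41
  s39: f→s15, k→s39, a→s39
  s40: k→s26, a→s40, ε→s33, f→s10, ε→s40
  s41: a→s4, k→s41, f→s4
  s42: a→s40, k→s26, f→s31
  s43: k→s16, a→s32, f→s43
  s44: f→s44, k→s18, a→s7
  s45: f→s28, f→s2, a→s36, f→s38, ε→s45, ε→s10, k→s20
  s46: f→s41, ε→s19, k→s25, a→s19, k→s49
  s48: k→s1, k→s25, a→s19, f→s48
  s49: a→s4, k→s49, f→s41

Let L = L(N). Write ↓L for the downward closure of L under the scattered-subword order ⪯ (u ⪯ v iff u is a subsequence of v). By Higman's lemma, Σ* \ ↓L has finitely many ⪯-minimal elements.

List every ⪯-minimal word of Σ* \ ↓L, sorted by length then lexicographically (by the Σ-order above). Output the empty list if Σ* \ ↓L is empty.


min(Σ*\↓L) = [kaff, fafa, kkfka, afaff, ffkkka].

|Q|=50, |F|=33, |δ|=146 (23 ε).
min D↑ (31 st, q0=0, F={23}): 0:k→1,a→2,f→3 1:k→4,a→5,f→6 2:k→1,a→2,f→7 3:k→6,a→8,f→9 4:k→4,a→10,f→11 5:k→10,a→5,f→12 6:k→13,a→14,f→15 7:k→6,a→14,f→16 8:k→17,a→8,f→18 9:k→19,a→20,f→9 10:k→10,a→10,f→21 11:k→18,a→22,f→11 12:k→12,a→12,f→23 13:k→13,a→14,f→11 14:k→14,a→14,f→24 15:k→25,a→26,f→15 16:k→19,a→26,f→16 17:k→17,a→14,f→18 18:k→18,a→23,f→18 19:k→11,a→27,f→19 20:k→28,a→20,f→18 21:k→24,a→21,f→23 22:k→29,a→22,f→24 23:k→23,a→23,f→23 24:k→24,a→23,f→23 25:k→11,a→27,f→11 26:k→27,a→26,f→24 27:k→22,a→27,f→24 28:k→30,a→27,f→18 29:k→29,a→23,f→24 30:k→18,a→22,f→18 (ε-aug+det+¬).
'kaff': run [42, 31, 16, 5, 1] end={s4} — reject; 4/4 deletions ∈↓L.
'fafa': N↓-sim [42, 34, 19, 5, 2] end={s30,s4} — reject; 4/4 single-dels accept.
'kkfka': run [42, 31, 21, 11, 7, 2] end={s30,s4} — reject; 5/5 single-dels accept.
'afaff': run [42, 39, 27, 13, 2, 1] end={s4} — reject; 5/5 del acc.
'ffkkka': |S_i|=[42, 34, 24, 16, 11, 7, 2] end={s30,s4} ∉↓L; 6/6 del acc.
5 words, ⪯-incomp.
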